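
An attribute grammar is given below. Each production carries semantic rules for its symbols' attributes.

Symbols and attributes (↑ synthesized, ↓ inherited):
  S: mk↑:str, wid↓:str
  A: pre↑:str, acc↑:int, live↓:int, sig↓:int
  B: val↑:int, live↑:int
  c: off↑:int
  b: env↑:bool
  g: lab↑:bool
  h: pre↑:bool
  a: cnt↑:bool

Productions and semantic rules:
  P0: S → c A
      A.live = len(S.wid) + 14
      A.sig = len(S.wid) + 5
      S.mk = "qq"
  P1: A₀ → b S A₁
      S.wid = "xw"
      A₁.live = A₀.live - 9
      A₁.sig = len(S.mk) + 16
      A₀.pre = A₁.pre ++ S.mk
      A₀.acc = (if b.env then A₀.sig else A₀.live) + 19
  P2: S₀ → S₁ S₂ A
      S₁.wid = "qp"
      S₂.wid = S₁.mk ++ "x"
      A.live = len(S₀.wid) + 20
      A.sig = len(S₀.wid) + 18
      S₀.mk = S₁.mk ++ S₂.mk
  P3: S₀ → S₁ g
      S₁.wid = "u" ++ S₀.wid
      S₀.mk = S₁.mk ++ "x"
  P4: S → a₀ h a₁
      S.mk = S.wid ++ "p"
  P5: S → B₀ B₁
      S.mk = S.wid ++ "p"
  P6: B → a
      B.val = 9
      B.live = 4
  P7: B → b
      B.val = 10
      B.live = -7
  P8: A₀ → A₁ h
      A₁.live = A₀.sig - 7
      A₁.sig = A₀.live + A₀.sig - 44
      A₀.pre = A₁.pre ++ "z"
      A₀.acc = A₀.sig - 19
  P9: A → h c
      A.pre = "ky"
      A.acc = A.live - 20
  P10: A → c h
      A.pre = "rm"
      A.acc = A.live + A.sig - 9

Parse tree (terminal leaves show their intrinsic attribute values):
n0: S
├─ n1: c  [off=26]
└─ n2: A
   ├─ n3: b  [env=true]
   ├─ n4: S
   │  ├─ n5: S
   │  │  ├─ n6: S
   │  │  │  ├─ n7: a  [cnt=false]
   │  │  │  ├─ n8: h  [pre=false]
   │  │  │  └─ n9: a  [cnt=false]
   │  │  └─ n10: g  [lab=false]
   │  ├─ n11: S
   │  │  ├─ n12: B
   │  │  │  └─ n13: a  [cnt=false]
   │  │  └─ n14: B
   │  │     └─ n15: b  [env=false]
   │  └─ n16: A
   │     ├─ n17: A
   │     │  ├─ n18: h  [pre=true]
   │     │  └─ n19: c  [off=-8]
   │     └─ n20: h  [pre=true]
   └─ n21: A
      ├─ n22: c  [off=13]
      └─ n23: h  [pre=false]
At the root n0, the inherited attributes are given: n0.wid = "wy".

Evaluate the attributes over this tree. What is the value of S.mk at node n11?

"uqppxxp"

1. n0.wid = "wy"  [given at root]
2. n1.off = 26  [terminal]
3. n2.live = 16  [len(S.wid) + 14]
4. n2.sig = 7  [len(S.wid) + 5]
5. n3.env = true  [terminal]
6. n4.wid = "xw"  ["xw"]
7. n5.wid = "qp"  ["qp"]
8. n6.wid = "uqp"  ["u" ++ S₀.wid]
9. n7.cnt = false  [terminal]
10. n8.pre = false  [terminal]
11. n9.cnt = false  [terminal]
12. n6.mk = "uqpp"  [S.wid ++ "p"]
13. n10.lab = false  [terminal]
14. n5.mk = "uqppx"  [S₁.mk ++ "x"]
15. n11.wid = "uqppxx"  [S₁.mk ++ "x"]
16. n13.cnt = false  [terminal]
17. n12.val = 9  [9]
18. n12.live = 4  [4]
19. n15.env = false  [terminal]
20. n14.val = 10  [10]
21. n14.live = -7  [-7]
22. n11.mk = "uqppxxp"  [S.wid ++ "p"]
23. n16.live = 22  [len(S₀.wid) + 20]
24. n16.sig = 20  [len(S₀.wid) + 18]
25. n17.live = 13  [A₀.sig - 7]
26. n17.sig = -2  [A₀.live + A₀.sig - 44]
27. n18.pre = true  [terminal]
28. n19.off = -8  [terminal]
29. n17.pre = "ky"  ["ky"]
30. n17.acc = -7  [A.live - 20]
31. n20.pre = true  [terminal]
32. n16.pre = "kyz"  [A₁.pre ++ "z"]
33. n16.acc = 1  [A₀.sig - 19]
34. n4.mk = "uqppxuqppxxp"  [S₁.mk ++ S₂.mk]
35. n21.live = 7  [A₀.live - 9]
36. n21.sig = 28  [len(S.mk) + 16]
37. n22.off = 13  [terminal]
38. n23.pre = false  [terminal]
39. n21.pre = "rm"  ["rm"]
40. n21.acc = 26  [A.live + A.sig - 9]
41. n2.pre = "rmuqppxuqppxxp"  [A₁.pre ++ S.mk]
42. n2.acc = 26  [(if b.env then A₀.sig else A₀.live) + 19]
43. n0.mk = "qq"  ["qq"]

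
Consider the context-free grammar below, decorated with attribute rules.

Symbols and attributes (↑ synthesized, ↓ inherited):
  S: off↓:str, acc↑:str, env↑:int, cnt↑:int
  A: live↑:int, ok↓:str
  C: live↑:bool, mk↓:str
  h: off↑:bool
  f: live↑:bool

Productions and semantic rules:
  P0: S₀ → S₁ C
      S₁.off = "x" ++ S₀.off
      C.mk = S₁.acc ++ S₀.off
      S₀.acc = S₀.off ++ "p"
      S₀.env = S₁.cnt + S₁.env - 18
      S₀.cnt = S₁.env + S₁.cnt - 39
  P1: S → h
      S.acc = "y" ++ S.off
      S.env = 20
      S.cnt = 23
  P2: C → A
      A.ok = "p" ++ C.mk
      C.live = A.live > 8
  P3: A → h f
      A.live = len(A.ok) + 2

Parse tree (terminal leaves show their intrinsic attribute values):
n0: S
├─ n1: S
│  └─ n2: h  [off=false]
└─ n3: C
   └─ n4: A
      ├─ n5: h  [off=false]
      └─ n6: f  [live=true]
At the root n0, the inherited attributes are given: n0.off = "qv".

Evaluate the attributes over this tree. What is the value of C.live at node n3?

1. n0.off = "qv"  [given at root]
2. n1.off = "xqv"  ["x" ++ S₀.off]
3. n2.off = false  [terminal]
4. n1.acc = "yxqv"  ["y" ++ S.off]
5. n1.env = 20  [20]
6. n1.cnt = 23  [23]
7. n3.mk = "yxqvqv"  [S₁.acc ++ S₀.off]
8. n4.ok = "pyxqvqv"  ["p" ++ C.mk]
9. n5.off = false  [terminal]
10. n6.live = true  [terminal]
11. n4.live = 9  [len(A.ok) + 2]
12. n3.live = true  [A.live > 8]
13. n0.acc = "qvp"  [S₀.off ++ "p"]
14. n0.env = 25  [S₁.cnt + S₁.env - 18]
15. n0.cnt = 4  [S₁.env + S₁.cnt - 39]

true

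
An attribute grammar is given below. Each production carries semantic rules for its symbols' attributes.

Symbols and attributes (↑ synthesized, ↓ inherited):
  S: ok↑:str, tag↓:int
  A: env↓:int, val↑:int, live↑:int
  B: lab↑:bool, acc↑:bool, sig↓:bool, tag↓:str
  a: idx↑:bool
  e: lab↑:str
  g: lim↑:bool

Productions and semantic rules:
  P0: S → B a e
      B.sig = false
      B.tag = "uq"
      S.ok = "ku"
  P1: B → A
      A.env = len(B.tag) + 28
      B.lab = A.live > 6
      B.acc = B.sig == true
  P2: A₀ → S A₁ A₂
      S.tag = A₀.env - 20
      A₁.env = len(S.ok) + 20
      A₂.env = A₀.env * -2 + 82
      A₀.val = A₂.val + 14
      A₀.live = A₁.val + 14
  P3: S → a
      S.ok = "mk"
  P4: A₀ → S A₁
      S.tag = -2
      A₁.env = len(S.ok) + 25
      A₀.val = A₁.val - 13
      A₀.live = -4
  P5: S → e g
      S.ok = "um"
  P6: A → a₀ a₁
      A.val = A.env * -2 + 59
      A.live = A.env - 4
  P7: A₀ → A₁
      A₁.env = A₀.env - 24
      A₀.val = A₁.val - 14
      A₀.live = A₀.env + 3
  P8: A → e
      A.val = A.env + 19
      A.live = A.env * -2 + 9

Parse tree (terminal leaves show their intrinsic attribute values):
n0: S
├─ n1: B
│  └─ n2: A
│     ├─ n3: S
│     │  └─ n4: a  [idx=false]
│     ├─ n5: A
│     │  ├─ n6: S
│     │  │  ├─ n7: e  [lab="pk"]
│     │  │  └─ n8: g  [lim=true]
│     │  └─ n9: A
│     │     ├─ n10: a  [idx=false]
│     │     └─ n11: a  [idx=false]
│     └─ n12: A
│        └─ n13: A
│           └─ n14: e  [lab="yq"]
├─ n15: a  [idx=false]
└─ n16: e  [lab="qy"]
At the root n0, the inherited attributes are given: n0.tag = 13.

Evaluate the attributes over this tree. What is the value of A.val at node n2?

1. n0.tag = 13  [given at root]
2. n1.sig = false  [false]
3. n1.tag = "uq"  ["uq"]
4. n2.env = 30  [len(B.tag) + 28]
5. n3.tag = 10  [A₀.env - 20]
6. n4.idx = false  [terminal]
7. n3.ok = "mk"  ["mk"]
8. n5.env = 22  [len(S.ok) + 20]
9. n6.tag = -2  [-2]
10. n7.lab = "pk"  [terminal]
11. n8.lim = true  [terminal]
12. n6.ok = "um"  ["um"]
13. n9.env = 27  [len(S.ok) + 25]
14. n10.idx = false  [terminal]
15. n11.idx = false  [terminal]
16. n9.val = 5  [A.env * -2 + 59]
17. n9.live = 23  [A.env - 4]
18. n5.val = -8  [A₁.val - 13]
19. n5.live = -4  [-4]
20. n12.env = 22  [A₀.env * -2 + 82]
21. n13.env = -2  [A₀.env - 24]
22. n14.lab = "yq"  [terminal]
23. n13.val = 17  [A.env + 19]
24. n13.live = 13  [A.env * -2 + 9]
25. n12.val = 3  [A₁.val - 14]
26. n12.live = 25  [A₀.env + 3]
27. n2.val = 17  [A₂.val + 14]
28. n2.live = 6  [A₁.val + 14]
29. n1.lab = false  [A.live > 6]
30. n1.acc = false  [B.sig == true]
31. n15.idx = false  [terminal]
32. n16.lab = "qy"  [terminal]
33. n0.ok = "ku"  ["ku"]

17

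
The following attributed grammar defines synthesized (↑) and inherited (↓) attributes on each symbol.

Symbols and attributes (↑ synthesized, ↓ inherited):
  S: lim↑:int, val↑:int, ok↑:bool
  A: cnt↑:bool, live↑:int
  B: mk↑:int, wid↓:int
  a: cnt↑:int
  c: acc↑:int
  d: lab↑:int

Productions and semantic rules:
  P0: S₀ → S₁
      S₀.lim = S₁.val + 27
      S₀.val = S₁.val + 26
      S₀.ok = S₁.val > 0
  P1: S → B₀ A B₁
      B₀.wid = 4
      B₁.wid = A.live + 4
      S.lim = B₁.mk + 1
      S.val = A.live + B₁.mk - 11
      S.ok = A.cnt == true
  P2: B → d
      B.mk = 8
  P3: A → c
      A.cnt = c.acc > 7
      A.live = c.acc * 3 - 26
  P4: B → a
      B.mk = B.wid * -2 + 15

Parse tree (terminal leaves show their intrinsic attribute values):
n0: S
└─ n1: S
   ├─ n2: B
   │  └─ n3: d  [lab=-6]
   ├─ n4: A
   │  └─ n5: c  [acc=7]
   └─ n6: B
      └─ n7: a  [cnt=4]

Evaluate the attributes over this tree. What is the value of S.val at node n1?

1

1. n2.wid = 4  [4]
2. n3.lab = -6  [terminal]
3. n2.mk = 8  [8]
4. n5.acc = 7  [terminal]
5. n4.cnt = false  [c.acc > 7]
6. n4.live = -5  [c.acc * 3 - 26]
7. n6.wid = -1  [A.live + 4]
8. n7.cnt = 4  [terminal]
9. n6.mk = 17  [B.wid * -2 + 15]
10. n1.lim = 18  [B₁.mk + 1]
11. n1.val = 1  [A.live + B₁.mk - 11]
12. n1.ok = false  [A.cnt == true]
13. n0.lim = 28  [S₁.val + 27]
14. n0.val = 27  [S₁.val + 26]
15. n0.ok = true  [S₁.val > 0]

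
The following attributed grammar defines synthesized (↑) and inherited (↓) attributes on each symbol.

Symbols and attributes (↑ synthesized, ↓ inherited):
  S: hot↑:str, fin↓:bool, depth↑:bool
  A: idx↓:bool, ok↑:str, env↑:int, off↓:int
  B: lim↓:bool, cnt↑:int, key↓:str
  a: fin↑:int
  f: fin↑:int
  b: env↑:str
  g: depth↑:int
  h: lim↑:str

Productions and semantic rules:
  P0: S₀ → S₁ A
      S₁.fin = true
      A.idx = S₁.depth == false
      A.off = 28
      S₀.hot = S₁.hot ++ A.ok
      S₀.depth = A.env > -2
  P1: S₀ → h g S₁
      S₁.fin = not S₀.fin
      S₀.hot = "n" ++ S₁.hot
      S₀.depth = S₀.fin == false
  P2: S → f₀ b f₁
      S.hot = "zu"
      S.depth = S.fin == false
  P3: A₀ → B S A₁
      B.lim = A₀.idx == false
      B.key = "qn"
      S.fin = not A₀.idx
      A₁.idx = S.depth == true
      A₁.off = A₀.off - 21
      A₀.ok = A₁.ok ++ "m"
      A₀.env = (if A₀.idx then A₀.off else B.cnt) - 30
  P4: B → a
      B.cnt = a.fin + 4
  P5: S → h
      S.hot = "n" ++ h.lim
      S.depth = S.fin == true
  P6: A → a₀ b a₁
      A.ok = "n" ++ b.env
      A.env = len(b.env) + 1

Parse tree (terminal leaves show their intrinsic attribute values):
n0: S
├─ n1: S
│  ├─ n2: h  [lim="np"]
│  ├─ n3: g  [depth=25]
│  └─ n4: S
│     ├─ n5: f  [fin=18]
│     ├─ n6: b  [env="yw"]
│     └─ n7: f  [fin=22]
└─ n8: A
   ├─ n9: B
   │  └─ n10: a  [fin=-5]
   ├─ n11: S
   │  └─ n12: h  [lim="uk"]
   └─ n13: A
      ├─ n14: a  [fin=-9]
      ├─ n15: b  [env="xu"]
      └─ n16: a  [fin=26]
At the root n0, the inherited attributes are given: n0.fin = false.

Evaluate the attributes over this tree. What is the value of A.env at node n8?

1. n0.fin = false  [given at root]
2. n1.fin = true  [true]
3. n2.lim = "np"  [terminal]
4. n3.depth = 25  [terminal]
5. n4.fin = false  [not S₀.fin]
6. n5.fin = 18  [terminal]
7. n6.env = "yw"  [terminal]
8. n7.fin = 22  [terminal]
9. n4.hot = "zu"  ["zu"]
10. n4.depth = true  [S.fin == false]
11. n1.hot = "nzu"  ["n" ++ S₁.hot]
12. n1.depth = false  [S₀.fin == false]
13. n8.idx = true  [S₁.depth == false]
14. n8.off = 28  [28]
15. n9.lim = false  [A₀.idx == false]
16. n9.key = "qn"  ["qn"]
17. n10.fin = -5  [terminal]
18. n9.cnt = -1  [a.fin + 4]
19. n11.fin = false  [not A₀.idx]
20. n12.lim = "uk"  [terminal]
21. n11.hot = "nuk"  ["n" ++ h.lim]
22. n11.depth = false  [S.fin == true]
23. n13.idx = false  [S.depth == true]
24. n13.off = 7  [A₀.off - 21]
25. n14.fin = -9  [terminal]
26. n15.env = "xu"  [terminal]
27. n16.fin = 26  [terminal]
28. n13.ok = "nxu"  ["n" ++ b.env]
29. n13.env = 3  [len(b.env) + 1]
30. n8.ok = "nxum"  [A₁.ok ++ "m"]
31. n8.env = -2  [(if A₀.idx then A₀.off else B.cnt) - 30]
32. n0.hot = "nzunxum"  [S₁.hot ++ A.ok]
33. n0.depth = false  [A.env > -2]

-2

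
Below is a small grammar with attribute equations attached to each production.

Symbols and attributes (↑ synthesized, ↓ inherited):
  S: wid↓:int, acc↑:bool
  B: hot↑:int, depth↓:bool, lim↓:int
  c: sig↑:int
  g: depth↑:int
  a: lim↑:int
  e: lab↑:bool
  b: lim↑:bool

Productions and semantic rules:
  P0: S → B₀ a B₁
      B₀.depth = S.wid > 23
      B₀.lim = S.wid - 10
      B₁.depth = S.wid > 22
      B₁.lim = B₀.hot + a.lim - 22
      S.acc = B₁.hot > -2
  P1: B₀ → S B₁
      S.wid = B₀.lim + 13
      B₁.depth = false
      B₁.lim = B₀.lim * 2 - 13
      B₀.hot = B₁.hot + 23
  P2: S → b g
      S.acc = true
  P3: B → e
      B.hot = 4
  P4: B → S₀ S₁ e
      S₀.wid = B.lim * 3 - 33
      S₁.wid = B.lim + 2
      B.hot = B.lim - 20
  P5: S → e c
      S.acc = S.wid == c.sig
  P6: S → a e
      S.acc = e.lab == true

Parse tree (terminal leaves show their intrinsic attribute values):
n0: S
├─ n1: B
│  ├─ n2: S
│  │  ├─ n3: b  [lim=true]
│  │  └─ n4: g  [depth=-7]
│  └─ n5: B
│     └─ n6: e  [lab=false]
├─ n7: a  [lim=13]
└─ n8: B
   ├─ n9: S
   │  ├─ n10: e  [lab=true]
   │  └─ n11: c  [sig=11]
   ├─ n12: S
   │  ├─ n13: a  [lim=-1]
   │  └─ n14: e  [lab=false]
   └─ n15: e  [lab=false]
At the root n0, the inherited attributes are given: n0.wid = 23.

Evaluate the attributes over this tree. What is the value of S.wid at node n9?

1. n0.wid = 23  [given at root]
2. n1.depth = false  [S.wid > 23]
3. n1.lim = 13  [S.wid - 10]
4. n2.wid = 26  [B₀.lim + 13]
5. n3.lim = true  [terminal]
6. n4.depth = -7  [terminal]
7. n2.acc = true  [true]
8. n5.depth = false  [false]
9. n5.lim = 13  [B₀.lim * 2 - 13]
10. n6.lab = false  [terminal]
11. n5.hot = 4  [4]
12. n1.hot = 27  [B₁.hot + 23]
13. n7.lim = 13  [terminal]
14. n8.depth = true  [S.wid > 22]
15. n8.lim = 18  [B₀.hot + a.lim - 22]
16. n9.wid = 21  [B.lim * 3 - 33]
17. n10.lab = true  [terminal]
18. n11.sig = 11  [terminal]
19. n9.acc = false  [S.wid == c.sig]
20. n12.wid = 20  [B.lim + 2]
21. n13.lim = -1  [terminal]
22. n14.lab = false  [terminal]
23. n12.acc = false  [e.lab == true]
24. n15.lab = false  [terminal]
25. n8.hot = -2  [B.lim - 20]
26. n0.acc = false  [B₁.hot > -2]

21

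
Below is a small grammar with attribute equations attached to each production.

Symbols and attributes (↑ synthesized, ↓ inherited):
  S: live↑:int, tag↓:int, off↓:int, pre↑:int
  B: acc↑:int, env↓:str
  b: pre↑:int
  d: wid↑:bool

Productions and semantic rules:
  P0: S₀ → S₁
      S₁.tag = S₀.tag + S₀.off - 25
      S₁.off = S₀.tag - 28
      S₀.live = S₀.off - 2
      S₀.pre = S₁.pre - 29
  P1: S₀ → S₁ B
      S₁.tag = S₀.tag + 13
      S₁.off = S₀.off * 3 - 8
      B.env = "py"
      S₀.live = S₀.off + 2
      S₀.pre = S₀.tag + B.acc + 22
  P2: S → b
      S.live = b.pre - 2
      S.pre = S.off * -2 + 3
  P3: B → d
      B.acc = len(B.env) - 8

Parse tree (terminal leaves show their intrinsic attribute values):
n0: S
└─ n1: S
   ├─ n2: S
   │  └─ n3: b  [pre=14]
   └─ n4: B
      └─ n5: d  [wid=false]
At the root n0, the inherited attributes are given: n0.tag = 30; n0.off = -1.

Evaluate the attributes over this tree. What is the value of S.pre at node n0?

1. n0.tag = 30  [given at root]
2. n0.off = -1  [given at root]
3. n1.tag = 4  [S₀.tag + S₀.off - 25]
4. n1.off = 2  [S₀.tag - 28]
5. n2.tag = 17  [S₀.tag + 13]
6. n2.off = -2  [S₀.off * 3 - 8]
7. n3.pre = 14  [terminal]
8. n2.live = 12  [b.pre - 2]
9. n2.pre = 7  [S.off * -2 + 3]
10. n4.env = "py"  ["py"]
11. n5.wid = false  [terminal]
12. n4.acc = -6  [len(B.env) - 8]
13. n1.live = 4  [S₀.off + 2]
14. n1.pre = 20  [S₀.tag + B.acc + 22]
15. n0.live = -3  [S₀.off - 2]
16. n0.pre = -9  [S₁.pre - 29]

-9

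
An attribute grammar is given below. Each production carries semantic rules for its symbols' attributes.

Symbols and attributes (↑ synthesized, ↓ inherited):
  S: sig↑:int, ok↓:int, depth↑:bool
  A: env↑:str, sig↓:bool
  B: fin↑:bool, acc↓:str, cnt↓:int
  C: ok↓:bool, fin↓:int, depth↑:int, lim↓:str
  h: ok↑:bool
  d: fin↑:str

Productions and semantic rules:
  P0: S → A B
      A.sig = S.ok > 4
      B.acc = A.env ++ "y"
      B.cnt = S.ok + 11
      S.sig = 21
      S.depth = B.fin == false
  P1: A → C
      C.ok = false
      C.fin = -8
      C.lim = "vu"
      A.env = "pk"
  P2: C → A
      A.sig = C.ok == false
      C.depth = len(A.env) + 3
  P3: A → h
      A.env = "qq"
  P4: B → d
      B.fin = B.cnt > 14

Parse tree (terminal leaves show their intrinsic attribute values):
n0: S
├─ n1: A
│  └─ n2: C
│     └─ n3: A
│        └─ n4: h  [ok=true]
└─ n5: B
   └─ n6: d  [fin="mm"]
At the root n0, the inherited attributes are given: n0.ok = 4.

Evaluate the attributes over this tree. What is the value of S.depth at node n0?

false

1. n0.ok = 4  [given at root]
2. n1.sig = false  [S.ok > 4]
3. n2.ok = false  [false]
4. n2.fin = -8  [-8]
5. n2.lim = "vu"  ["vu"]
6. n3.sig = true  [C.ok == false]
7. n4.ok = true  [terminal]
8. n3.env = "qq"  ["qq"]
9. n2.depth = 5  [len(A.env) + 3]
10. n1.env = "pk"  ["pk"]
11. n5.acc = "pky"  [A.env ++ "y"]
12. n5.cnt = 15  [S.ok + 11]
13. n6.fin = "mm"  [terminal]
14. n5.fin = true  [B.cnt > 14]
15. n0.sig = 21  [21]
16. n0.depth = false  [B.fin == false]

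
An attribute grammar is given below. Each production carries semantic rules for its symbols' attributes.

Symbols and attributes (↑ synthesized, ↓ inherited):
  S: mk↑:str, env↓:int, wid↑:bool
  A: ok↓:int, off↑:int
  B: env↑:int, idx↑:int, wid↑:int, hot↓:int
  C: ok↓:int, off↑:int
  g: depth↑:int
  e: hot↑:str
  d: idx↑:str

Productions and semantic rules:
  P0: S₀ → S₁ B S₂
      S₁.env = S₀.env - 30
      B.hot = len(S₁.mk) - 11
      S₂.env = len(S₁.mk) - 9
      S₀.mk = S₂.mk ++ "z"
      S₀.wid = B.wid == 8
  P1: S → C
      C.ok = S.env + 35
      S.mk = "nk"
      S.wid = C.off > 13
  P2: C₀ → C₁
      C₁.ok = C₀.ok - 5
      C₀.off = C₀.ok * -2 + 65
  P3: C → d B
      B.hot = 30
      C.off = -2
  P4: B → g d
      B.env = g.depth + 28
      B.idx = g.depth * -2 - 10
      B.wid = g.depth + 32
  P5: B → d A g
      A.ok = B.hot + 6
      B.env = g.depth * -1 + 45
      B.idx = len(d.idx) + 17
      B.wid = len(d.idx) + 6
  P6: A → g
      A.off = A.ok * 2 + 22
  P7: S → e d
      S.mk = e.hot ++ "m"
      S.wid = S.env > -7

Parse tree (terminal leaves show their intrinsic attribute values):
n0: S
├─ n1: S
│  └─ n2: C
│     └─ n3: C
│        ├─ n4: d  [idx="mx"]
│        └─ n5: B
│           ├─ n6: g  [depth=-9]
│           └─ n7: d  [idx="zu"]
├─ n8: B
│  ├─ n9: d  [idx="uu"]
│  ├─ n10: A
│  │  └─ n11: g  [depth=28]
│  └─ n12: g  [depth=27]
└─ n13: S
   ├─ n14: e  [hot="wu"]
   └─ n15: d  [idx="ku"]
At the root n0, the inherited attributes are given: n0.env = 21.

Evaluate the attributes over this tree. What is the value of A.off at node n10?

1. n0.env = 21  [given at root]
2. n1.env = -9  [S₀.env - 30]
3. n2.ok = 26  [S.env + 35]
4. n3.ok = 21  [C₀.ok - 5]
5. n4.idx = "mx"  [terminal]
6. n5.hot = 30  [30]
7. n6.depth = -9  [terminal]
8. n7.idx = "zu"  [terminal]
9. n5.env = 19  [g.depth + 28]
10. n5.idx = 8  [g.depth * -2 - 10]
11. n5.wid = 23  [g.depth + 32]
12. n3.off = -2  [-2]
13. n2.off = 13  [C₀.ok * -2 + 65]
14. n1.mk = "nk"  ["nk"]
15. n1.wid = false  [C.off > 13]
16. n8.hot = -9  [len(S₁.mk) - 11]
17. n9.idx = "uu"  [terminal]
18. n10.ok = -3  [B.hot + 6]
19. n11.depth = 28  [terminal]
20. n10.off = 16  [A.ok * 2 + 22]
21. n12.depth = 27  [terminal]
22. n8.env = 18  [g.depth * -1 + 45]
23. n8.idx = 19  [len(d.idx) + 17]
24. n8.wid = 8  [len(d.idx) + 6]
25. n13.env = -7  [len(S₁.mk) - 9]
26. n14.hot = "wu"  [terminal]
27. n15.idx = "ku"  [terminal]
28. n13.mk = "wum"  [e.hot ++ "m"]
29. n13.wid = false  [S.env > -7]
30. n0.mk = "wumz"  [S₂.mk ++ "z"]
31. n0.wid = true  [B.wid == 8]

16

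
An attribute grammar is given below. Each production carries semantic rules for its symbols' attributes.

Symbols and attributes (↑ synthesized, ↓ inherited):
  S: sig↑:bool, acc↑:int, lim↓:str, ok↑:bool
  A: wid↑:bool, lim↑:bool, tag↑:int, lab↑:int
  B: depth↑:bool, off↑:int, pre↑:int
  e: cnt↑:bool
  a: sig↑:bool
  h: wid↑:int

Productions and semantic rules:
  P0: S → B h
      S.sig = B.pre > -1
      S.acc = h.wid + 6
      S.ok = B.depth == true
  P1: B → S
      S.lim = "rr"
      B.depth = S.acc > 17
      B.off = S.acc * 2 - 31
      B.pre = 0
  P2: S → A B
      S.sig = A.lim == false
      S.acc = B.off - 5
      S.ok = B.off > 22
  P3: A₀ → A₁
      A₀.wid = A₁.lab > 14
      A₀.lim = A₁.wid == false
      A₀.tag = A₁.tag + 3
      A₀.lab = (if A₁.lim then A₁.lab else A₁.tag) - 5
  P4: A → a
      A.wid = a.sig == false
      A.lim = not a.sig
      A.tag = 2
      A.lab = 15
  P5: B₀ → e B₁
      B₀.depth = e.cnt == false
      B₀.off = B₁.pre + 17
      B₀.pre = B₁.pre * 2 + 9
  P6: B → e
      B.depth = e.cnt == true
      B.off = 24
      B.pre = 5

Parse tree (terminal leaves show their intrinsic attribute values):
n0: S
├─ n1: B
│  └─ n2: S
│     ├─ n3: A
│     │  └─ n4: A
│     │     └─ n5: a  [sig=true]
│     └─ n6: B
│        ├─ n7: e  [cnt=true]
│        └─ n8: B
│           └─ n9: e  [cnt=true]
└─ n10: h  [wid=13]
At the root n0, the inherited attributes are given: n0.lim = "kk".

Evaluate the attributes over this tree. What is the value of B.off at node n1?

3

1. n0.lim = "kk"  [given at root]
2. n2.lim = "rr"  ["rr"]
3. n5.sig = true  [terminal]
4. n4.wid = false  [a.sig == false]
5. n4.lim = false  [not a.sig]
6. n4.tag = 2  [2]
7. n4.lab = 15  [15]
8. n3.wid = true  [A₁.lab > 14]
9. n3.lim = true  [A₁.wid == false]
10. n3.tag = 5  [A₁.tag + 3]
11. n3.lab = -3  [(if A₁.lim then A₁.lab else A₁.tag) - 5]
12. n7.cnt = true  [terminal]
13. n9.cnt = true  [terminal]
14. n8.depth = true  [e.cnt == true]
15. n8.off = 24  [24]
16. n8.pre = 5  [5]
17. n6.depth = false  [e.cnt == false]
18. n6.off = 22  [B₁.pre + 17]
19. n6.pre = 19  [B₁.pre * 2 + 9]
20. n2.sig = false  [A.lim == false]
21. n2.acc = 17  [B.off - 5]
22. n2.ok = false  [B.off > 22]
23. n1.depth = false  [S.acc > 17]
24. n1.off = 3  [S.acc * 2 - 31]
25. n1.pre = 0  [0]
26. n10.wid = 13  [terminal]
27. n0.sig = true  [B.pre > -1]
28. n0.acc = 19  [h.wid + 6]
29. n0.ok = false  [B.depth == true]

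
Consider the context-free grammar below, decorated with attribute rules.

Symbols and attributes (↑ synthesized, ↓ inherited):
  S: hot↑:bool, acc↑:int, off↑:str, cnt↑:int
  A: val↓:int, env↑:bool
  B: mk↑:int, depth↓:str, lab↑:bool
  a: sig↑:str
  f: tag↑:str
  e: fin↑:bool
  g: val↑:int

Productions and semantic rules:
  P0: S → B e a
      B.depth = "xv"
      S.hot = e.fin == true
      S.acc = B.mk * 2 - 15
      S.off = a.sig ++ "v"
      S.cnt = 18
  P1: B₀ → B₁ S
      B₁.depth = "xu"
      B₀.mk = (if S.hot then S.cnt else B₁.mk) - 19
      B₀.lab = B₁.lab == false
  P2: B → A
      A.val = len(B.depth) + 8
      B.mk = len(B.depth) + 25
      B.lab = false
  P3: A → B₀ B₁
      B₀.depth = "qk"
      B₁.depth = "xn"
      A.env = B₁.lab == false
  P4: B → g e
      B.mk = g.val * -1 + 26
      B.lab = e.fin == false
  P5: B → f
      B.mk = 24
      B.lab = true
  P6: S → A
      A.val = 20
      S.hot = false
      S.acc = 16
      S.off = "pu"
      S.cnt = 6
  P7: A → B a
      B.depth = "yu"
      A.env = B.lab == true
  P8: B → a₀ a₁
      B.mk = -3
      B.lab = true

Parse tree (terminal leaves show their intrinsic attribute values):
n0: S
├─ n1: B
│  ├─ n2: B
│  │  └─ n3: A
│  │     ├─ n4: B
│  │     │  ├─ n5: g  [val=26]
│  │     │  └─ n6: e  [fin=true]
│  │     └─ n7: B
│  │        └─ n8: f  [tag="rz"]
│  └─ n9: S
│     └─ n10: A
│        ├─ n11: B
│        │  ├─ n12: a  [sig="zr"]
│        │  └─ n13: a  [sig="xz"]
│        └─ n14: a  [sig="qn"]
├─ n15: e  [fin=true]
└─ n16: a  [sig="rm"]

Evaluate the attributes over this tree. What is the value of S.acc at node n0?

1

1. n1.depth = "xv"  ["xv"]
2. n2.depth = "xu"  ["xu"]
3. n3.val = 10  [len(B.depth) + 8]
4. n4.depth = "qk"  ["qk"]
5. n5.val = 26  [terminal]
6. n6.fin = true  [terminal]
7. n4.mk = 0  [g.val * -1 + 26]
8. n4.lab = false  [e.fin == false]
9. n7.depth = "xn"  ["xn"]
10. n8.tag = "rz"  [terminal]
11. n7.mk = 24  [24]
12. n7.lab = true  [true]
13. n3.env = false  [B₁.lab == false]
14. n2.mk = 27  [len(B.depth) + 25]
15. n2.lab = false  [false]
16. n10.val = 20  [20]
17. n11.depth = "yu"  ["yu"]
18. n12.sig = "zr"  [terminal]
19. n13.sig = "xz"  [terminal]
20. n11.mk = -3  [-3]
21. n11.lab = true  [true]
22. n14.sig = "qn"  [terminal]
23. n10.env = true  [B.lab == true]
24. n9.hot = false  [false]
25. n9.acc = 16  [16]
26. n9.off = "pu"  ["pu"]
27. n9.cnt = 6  [6]
28. n1.mk = 8  [(if S.hot then S.cnt else B₁.mk) - 19]
29. n1.lab = true  [B₁.lab == false]
30. n15.fin = true  [terminal]
31. n16.sig = "rm"  [terminal]
32. n0.hot = true  [e.fin == true]
33. n0.acc = 1  [B.mk * 2 - 15]
34. n0.off = "rmv"  [a.sig ++ "v"]
35. n0.cnt = 18  [18]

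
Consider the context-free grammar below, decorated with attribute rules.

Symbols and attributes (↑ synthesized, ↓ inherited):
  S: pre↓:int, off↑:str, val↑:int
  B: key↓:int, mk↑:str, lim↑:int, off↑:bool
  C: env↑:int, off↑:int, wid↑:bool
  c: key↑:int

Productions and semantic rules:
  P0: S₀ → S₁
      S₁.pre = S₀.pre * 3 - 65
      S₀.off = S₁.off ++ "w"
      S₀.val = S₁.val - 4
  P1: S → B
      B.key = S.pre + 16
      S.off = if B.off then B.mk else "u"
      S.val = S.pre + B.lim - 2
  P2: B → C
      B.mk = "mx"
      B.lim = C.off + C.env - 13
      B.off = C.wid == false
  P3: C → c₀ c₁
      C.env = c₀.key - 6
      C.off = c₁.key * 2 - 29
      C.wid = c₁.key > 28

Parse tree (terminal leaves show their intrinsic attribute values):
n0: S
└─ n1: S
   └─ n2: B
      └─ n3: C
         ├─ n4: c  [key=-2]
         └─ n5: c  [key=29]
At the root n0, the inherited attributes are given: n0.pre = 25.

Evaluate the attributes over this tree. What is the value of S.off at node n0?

"uw"

1. n0.pre = 25  [given at root]
2. n1.pre = 10  [S₀.pre * 3 - 65]
3. n2.key = 26  [S.pre + 16]
4. n4.key = -2  [terminal]
5. n5.key = 29  [terminal]
6. n3.env = -8  [c₀.key - 6]
7. n3.off = 29  [c₁.key * 2 - 29]
8. n3.wid = true  [c₁.key > 28]
9. n2.mk = "mx"  ["mx"]
10. n2.lim = 8  [C.off + C.env - 13]
11. n2.off = false  [C.wid == false]
12. n1.off = "u"  [if B.off then B.mk else "u"]
13. n1.val = 16  [S.pre + B.lim - 2]
14. n0.off = "uw"  [S₁.off ++ "w"]
15. n0.val = 12  [S₁.val - 4]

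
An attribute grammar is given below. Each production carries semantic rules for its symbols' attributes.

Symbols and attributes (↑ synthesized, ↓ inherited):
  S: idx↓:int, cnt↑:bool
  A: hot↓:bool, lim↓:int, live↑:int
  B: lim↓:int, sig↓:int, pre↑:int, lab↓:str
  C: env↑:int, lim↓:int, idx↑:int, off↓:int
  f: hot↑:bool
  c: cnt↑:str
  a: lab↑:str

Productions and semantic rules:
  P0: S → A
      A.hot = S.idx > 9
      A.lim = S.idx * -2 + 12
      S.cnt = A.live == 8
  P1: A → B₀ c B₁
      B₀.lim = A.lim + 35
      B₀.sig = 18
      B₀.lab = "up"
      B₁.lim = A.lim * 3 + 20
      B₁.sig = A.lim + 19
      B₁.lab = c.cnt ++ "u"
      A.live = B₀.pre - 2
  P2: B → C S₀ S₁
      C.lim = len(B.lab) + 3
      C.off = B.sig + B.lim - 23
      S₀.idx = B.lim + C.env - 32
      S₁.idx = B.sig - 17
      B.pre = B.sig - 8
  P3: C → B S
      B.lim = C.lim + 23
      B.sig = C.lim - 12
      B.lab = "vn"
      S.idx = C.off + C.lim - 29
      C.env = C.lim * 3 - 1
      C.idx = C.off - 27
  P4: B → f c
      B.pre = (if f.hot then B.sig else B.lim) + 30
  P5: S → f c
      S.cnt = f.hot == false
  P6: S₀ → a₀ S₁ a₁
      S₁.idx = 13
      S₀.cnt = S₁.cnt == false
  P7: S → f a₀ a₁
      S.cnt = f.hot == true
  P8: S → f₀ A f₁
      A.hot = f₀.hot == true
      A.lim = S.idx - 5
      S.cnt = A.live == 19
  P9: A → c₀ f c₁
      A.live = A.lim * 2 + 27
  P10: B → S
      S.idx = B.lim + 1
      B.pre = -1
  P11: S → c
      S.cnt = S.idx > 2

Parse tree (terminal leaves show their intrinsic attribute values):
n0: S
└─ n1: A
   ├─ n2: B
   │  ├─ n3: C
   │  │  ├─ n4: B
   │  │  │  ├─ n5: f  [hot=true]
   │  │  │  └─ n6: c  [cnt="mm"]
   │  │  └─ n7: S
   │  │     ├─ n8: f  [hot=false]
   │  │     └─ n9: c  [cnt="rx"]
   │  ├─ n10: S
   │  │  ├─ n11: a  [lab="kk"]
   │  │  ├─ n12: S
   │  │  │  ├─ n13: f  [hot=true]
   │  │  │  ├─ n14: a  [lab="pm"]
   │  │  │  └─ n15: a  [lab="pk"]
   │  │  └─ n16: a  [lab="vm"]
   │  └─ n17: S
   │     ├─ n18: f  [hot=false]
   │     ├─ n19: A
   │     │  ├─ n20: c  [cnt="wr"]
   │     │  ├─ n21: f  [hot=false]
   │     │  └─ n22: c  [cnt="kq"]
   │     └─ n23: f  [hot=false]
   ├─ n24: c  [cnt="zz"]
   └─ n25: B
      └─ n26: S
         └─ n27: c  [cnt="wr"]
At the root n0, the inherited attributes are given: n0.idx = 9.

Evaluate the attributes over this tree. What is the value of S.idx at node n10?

11

1. n0.idx = 9  [given at root]
2. n1.hot = false  [S.idx > 9]
3. n1.lim = -6  [S.idx * -2 + 12]
4. n2.lim = 29  [A.lim + 35]
5. n2.sig = 18  [18]
6. n2.lab = "up"  ["up"]
7. n3.lim = 5  [len(B.lab) + 3]
8. n3.off = 24  [B.sig + B.lim - 23]
9. n4.lim = 28  [C.lim + 23]
10. n4.sig = -7  [C.lim - 12]
11. n4.lab = "vn"  ["vn"]
12. n5.hot = true  [terminal]
13. n6.cnt = "mm"  [terminal]
14. n4.pre = 23  [(if f.hot then B.sig else B.lim) + 30]
15. n7.idx = 0  [C.off + C.lim - 29]
16. n8.hot = false  [terminal]
17. n9.cnt = "rx"  [terminal]
18. n7.cnt = true  [f.hot == false]
19. n3.env = 14  [C.lim * 3 - 1]
20. n3.idx = -3  [C.off - 27]
21. n10.idx = 11  [B.lim + C.env - 32]
22. n11.lab = "kk"  [terminal]
23. n12.idx = 13  [13]
24. n13.hot = true  [terminal]
25. n14.lab = "pm"  [terminal]
26. n15.lab = "pk"  [terminal]
27. n12.cnt = true  [f.hot == true]
28. n16.lab = "vm"  [terminal]
29. n10.cnt = false  [S₁.cnt == false]
30. n17.idx = 1  [B.sig - 17]
31. n18.hot = false  [terminal]
32. n19.hot = false  [f₀.hot == true]
33. n19.lim = -4  [S.idx - 5]
34. n20.cnt = "wr"  [terminal]
35. n21.hot = false  [terminal]
36. n22.cnt = "kq"  [terminal]
37. n19.live = 19  [A.lim * 2 + 27]
38. n23.hot = false  [terminal]
39. n17.cnt = true  [A.live == 19]
40. n2.pre = 10  [B.sig - 8]
41. n24.cnt = "zz"  [terminal]
42. n25.lim = 2  [A.lim * 3 + 20]
43. n25.sig = 13  [A.lim + 19]
44. n25.lab = "zzu"  [c.cnt ++ "u"]
45. n26.idx = 3  [B.lim + 1]
46. n27.cnt = "wr"  [terminal]
47. n26.cnt = true  [S.idx > 2]
48. n25.pre = -1  [-1]
49. n1.live = 8  [B₀.pre - 2]
50. n0.cnt = true  [A.live == 8]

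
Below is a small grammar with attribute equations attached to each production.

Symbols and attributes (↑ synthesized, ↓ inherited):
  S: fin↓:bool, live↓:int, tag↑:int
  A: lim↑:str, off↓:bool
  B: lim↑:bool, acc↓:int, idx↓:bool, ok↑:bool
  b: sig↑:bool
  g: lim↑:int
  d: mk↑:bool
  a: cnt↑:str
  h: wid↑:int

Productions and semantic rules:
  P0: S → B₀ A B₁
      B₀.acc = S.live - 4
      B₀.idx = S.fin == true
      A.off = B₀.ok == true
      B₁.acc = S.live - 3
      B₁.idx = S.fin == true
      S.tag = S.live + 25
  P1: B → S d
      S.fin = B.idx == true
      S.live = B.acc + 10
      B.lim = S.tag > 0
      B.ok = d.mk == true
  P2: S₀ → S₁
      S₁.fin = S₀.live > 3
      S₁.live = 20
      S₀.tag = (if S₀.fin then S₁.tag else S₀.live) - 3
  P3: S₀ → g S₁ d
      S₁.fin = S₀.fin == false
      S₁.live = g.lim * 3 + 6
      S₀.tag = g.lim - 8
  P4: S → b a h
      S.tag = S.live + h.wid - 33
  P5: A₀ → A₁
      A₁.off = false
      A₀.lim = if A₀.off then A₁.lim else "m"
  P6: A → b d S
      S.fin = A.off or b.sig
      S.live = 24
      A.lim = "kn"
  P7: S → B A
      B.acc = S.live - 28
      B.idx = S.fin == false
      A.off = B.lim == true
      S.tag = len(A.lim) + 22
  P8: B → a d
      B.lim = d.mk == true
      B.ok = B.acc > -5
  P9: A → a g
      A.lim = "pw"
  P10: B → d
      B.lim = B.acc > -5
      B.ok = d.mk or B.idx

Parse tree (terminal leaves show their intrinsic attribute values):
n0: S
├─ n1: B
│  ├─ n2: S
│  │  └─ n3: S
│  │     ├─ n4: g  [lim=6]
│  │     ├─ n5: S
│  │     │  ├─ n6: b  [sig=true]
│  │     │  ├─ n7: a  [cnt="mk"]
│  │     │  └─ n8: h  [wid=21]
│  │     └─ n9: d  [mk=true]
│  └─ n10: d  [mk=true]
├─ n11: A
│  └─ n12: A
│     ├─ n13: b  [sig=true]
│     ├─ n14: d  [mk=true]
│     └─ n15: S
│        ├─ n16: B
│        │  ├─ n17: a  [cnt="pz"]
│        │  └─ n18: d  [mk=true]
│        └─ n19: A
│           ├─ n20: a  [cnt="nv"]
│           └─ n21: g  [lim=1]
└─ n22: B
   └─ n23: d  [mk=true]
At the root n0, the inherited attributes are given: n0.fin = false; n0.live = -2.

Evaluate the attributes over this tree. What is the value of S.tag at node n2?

1. n0.fin = false  [given at root]
2. n0.live = -2  [given at root]
3. n1.acc = -6  [S.live - 4]
4. n1.idx = false  [S.fin == true]
5. n2.fin = false  [B.idx == true]
6. n2.live = 4  [B.acc + 10]
7. n3.fin = true  [S₀.live > 3]
8. n3.live = 20  [20]
9. n4.lim = 6  [terminal]
10. n5.fin = false  [S₀.fin == false]
11. n5.live = 24  [g.lim * 3 + 6]
12. n6.sig = true  [terminal]
13. n7.cnt = "mk"  [terminal]
14. n8.wid = 21  [terminal]
15. n5.tag = 12  [S.live + h.wid - 33]
16. n9.mk = true  [terminal]
17. n3.tag = -2  [g.lim - 8]
18. n2.tag = 1  [(if S₀.fin then S₁.tag else S₀.live) - 3]
19. n10.mk = true  [terminal]
20. n1.lim = true  [S.tag > 0]
21. n1.ok = true  [d.mk == true]
22. n11.off = true  [B₀.ok == true]
23. n12.off = false  [false]
24. n13.sig = true  [terminal]
25. n14.mk = true  [terminal]
26. n15.fin = true  [A.off or b.sig]
27. n15.live = 24  [24]
28. n16.acc = -4  [S.live - 28]
29. n16.idx = false  [S.fin == false]
30. n17.cnt = "pz"  [terminal]
31. n18.mk = true  [terminal]
32. n16.lim = true  [d.mk == true]
33. n16.ok = true  [B.acc > -5]
34. n19.off = true  [B.lim == true]
35. n20.cnt = "nv"  [terminal]
36. n21.lim = 1  [terminal]
37. n19.lim = "pw"  ["pw"]
38. n15.tag = 24  [len(A.lim) + 22]
39. n12.lim = "kn"  ["kn"]
40. n11.lim = "kn"  [if A₀.off then A₁.lim else "m"]
41. n22.acc = -5  [S.live - 3]
42. n22.idx = false  [S.fin == true]
43. n23.mk = true  [terminal]
44. n22.lim = false  [B.acc > -5]
45. n22.ok = true  [d.mk or B.idx]
46. n0.tag = 23  [S.live + 25]

1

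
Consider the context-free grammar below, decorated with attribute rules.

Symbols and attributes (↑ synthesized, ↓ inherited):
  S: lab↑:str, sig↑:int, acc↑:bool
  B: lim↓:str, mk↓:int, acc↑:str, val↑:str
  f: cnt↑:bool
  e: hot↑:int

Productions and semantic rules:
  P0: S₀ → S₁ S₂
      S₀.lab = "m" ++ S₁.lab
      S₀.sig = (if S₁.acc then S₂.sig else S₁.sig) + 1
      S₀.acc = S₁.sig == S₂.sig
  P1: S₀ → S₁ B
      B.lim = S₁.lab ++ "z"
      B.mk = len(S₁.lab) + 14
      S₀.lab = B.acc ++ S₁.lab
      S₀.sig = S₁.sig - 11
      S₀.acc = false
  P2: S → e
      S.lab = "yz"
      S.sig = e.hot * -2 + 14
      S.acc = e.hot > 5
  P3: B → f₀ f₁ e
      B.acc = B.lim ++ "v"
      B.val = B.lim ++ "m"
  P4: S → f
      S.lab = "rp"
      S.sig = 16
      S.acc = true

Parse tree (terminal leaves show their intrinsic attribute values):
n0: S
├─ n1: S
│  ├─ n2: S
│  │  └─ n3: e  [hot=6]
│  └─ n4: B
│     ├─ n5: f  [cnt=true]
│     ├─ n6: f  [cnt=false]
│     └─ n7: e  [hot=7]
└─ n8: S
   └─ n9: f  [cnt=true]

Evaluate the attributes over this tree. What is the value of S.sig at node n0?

1. n3.hot = 6  [terminal]
2. n2.lab = "yz"  ["yz"]
3. n2.sig = 2  [e.hot * -2 + 14]
4. n2.acc = true  [e.hot > 5]
5. n4.lim = "yzz"  [S₁.lab ++ "z"]
6. n4.mk = 16  [len(S₁.lab) + 14]
7. n5.cnt = true  [terminal]
8. n6.cnt = false  [terminal]
9. n7.hot = 7  [terminal]
10. n4.acc = "yzzv"  [B.lim ++ "v"]
11. n4.val = "yzzm"  [B.lim ++ "m"]
12. n1.lab = "yzzvyz"  [B.acc ++ S₁.lab]
13. n1.sig = -9  [S₁.sig - 11]
14. n1.acc = false  [false]
15. n9.cnt = true  [terminal]
16. n8.lab = "rp"  ["rp"]
17. n8.sig = 16  [16]
18. n8.acc = true  [true]
19. n0.lab = "myzzvyz"  ["m" ++ S₁.lab]
20. n0.sig = -8  [(if S₁.acc then S₂.sig else S₁.sig) + 1]
21. n0.acc = false  [S₁.sig == S₂.sig]

-8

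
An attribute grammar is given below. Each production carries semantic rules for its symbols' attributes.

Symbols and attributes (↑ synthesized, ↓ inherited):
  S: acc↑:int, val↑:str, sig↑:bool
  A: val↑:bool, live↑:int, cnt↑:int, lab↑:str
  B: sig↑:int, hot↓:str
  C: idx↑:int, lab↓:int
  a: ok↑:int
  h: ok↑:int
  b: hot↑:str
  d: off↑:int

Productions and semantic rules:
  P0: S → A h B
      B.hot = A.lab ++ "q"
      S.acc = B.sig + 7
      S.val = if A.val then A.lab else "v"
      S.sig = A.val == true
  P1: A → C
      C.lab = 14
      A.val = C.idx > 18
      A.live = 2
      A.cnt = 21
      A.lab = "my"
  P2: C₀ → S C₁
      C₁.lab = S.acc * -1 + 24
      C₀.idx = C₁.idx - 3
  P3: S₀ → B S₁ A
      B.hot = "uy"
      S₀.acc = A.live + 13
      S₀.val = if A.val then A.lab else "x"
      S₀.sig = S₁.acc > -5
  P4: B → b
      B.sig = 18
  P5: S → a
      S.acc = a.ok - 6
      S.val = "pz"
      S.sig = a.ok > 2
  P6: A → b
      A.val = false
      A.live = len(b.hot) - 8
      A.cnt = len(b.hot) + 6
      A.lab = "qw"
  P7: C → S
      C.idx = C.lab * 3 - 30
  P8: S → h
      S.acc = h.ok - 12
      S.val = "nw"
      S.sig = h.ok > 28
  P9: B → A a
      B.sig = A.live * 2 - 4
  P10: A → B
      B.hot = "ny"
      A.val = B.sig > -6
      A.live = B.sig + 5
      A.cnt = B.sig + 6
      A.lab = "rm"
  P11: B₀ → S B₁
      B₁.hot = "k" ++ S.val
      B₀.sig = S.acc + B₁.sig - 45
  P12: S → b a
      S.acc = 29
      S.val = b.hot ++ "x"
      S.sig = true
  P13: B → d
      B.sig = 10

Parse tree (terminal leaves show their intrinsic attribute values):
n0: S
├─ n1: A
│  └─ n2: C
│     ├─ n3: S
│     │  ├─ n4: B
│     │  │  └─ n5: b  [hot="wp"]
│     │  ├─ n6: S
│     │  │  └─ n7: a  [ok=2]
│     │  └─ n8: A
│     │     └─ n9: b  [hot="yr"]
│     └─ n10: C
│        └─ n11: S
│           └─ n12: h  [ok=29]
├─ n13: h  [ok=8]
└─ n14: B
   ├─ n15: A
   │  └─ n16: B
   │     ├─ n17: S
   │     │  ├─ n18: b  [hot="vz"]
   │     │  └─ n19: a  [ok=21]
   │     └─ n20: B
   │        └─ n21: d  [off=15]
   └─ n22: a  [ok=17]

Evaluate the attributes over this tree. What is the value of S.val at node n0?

1. n2.lab = 14  [14]
2. n4.hot = "uy"  ["uy"]
3. n5.hot = "wp"  [terminal]
4. n4.sig = 18  [18]
5. n7.ok = 2  [terminal]
6. n6.acc = -4  [a.ok - 6]
7. n6.val = "pz"  ["pz"]
8. n6.sig = false  [a.ok > 2]
9. n9.hot = "yr"  [terminal]
10. n8.val = false  [false]
11. n8.live = -6  [len(b.hot) - 8]
12. n8.cnt = 8  [len(b.hot) + 6]
13. n8.lab = "qw"  ["qw"]
14. n3.acc = 7  [A.live + 13]
15. n3.val = "x"  [if A.val then A.lab else "x"]
16. n3.sig = true  [S₁.acc > -5]
17. n10.lab = 17  [S.acc * -1 + 24]
18. n12.ok = 29  [terminal]
19. n11.acc = 17  [h.ok - 12]
20. n11.val = "nw"  ["nw"]
21. n11.sig = true  [h.ok > 28]
22. n10.idx = 21  [C.lab * 3 - 30]
23. n2.idx = 18  [C₁.idx - 3]
24. n1.val = false  [C.idx > 18]
25. n1.live = 2  [2]
26. n1.cnt = 21  [21]
27. n1.lab = "my"  ["my"]
28. n13.ok = 8  [terminal]
29. n14.hot = "myq"  [A.lab ++ "q"]
30. n16.hot = "ny"  ["ny"]
31. n18.hot = "vz"  [terminal]
32. n19.ok = 21  [terminal]
33. n17.acc = 29  [29]
34. n17.val = "vzx"  [b.hot ++ "x"]
35. n17.sig = true  [true]
36. n20.hot = "kvzx"  ["k" ++ S.val]
37. n21.off = 15  [terminal]
38. n20.sig = 10  [10]
39. n16.sig = -6  [S.acc + B₁.sig - 45]
40. n15.val = false  [B.sig > -6]
41. n15.live = -1  [B.sig + 5]
42. n15.cnt = 0  [B.sig + 6]
43. n15.lab = "rm"  ["rm"]
44. n22.ok = 17  [terminal]
45. n14.sig = -6  [A.live * 2 - 4]
46. n0.acc = 1  [B.sig + 7]
47. n0.val = "v"  [if A.val then A.lab else "v"]
48. n0.sig = false  [A.val == true]

"v"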